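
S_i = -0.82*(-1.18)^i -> [-0.82, 0.97, -1.14, 1.35, -1.59]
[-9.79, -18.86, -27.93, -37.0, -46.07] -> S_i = -9.79 + -9.07*i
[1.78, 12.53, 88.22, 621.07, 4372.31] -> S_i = 1.78*7.04^i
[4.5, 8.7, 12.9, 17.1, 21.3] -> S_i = 4.50 + 4.20*i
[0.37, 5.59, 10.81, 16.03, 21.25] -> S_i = 0.37 + 5.22*i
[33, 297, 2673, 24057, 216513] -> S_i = 33*9^i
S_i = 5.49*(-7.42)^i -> [5.49, -40.74, 302.26, -2242.77, 16641.33]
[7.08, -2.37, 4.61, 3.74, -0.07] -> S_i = Random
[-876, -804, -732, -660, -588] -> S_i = -876 + 72*i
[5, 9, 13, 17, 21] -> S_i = 5 + 4*i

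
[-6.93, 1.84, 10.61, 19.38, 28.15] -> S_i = -6.93 + 8.77*i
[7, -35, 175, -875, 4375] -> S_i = 7*-5^i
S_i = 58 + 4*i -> [58, 62, 66, 70, 74]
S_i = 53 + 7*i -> [53, 60, 67, 74, 81]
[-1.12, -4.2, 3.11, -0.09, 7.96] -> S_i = Random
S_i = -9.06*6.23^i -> [-9.06, -56.44, -351.64, -2190.75, -13648.36]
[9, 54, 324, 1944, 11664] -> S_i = 9*6^i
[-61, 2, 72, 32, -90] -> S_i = Random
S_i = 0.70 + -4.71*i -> [0.7, -4.01, -8.72, -13.43, -18.14]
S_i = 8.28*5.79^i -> [8.28, 47.94, 277.58, 1607.19, 9305.6]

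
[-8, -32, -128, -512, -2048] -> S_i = -8*4^i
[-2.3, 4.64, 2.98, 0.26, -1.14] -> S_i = Random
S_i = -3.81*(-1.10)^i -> [-3.81, 4.19, -4.61, 5.07, -5.58]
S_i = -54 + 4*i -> [-54, -50, -46, -42, -38]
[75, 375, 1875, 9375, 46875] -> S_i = 75*5^i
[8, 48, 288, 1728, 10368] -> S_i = 8*6^i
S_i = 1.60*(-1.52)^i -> [1.6, -2.43, 3.7, -5.62, 8.54]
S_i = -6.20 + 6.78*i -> [-6.2, 0.58, 7.36, 14.14, 20.92]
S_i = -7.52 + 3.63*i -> [-7.52, -3.89, -0.26, 3.37, 7.0]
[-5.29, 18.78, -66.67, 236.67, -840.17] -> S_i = -5.29*(-3.55)^i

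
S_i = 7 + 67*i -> [7, 74, 141, 208, 275]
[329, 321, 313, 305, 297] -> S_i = 329 + -8*i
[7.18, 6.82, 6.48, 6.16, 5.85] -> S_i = 7.18*0.95^i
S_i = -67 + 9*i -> [-67, -58, -49, -40, -31]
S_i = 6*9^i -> [6, 54, 486, 4374, 39366]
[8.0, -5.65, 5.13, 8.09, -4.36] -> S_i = Random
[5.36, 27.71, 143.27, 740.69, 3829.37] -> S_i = 5.36*5.17^i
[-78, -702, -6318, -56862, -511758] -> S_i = -78*9^i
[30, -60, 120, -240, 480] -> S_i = 30*-2^i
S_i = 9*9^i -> [9, 81, 729, 6561, 59049]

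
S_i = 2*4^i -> [2, 8, 32, 128, 512]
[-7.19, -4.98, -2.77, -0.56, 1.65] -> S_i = -7.19 + 2.21*i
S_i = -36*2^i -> [-36, -72, -144, -288, -576]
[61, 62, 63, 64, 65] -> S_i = 61 + 1*i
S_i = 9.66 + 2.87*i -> [9.66, 12.53, 15.4, 18.27, 21.14]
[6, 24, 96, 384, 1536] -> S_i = 6*4^i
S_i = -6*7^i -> [-6, -42, -294, -2058, -14406]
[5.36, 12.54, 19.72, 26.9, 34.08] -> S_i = 5.36 + 7.18*i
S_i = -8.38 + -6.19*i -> [-8.38, -14.57, -20.76, -26.95, -33.14]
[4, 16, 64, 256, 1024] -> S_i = 4*4^i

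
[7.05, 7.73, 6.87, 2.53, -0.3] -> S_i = Random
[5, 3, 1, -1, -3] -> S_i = 5 + -2*i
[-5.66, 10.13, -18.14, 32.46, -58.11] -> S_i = -5.66*(-1.79)^i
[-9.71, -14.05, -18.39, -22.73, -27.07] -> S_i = -9.71 + -4.34*i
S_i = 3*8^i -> [3, 24, 192, 1536, 12288]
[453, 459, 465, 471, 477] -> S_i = 453 + 6*i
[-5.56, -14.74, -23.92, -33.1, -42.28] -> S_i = -5.56 + -9.18*i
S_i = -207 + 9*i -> [-207, -198, -189, -180, -171]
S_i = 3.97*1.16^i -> [3.97, 4.61, 5.34, 6.2, 7.19]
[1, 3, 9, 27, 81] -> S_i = 1*3^i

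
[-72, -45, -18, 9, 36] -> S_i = -72 + 27*i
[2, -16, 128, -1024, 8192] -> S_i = 2*-8^i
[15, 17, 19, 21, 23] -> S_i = 15 + 2*i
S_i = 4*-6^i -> [4, -24, 144, -864, 5184]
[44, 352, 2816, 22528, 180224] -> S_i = 44*8^i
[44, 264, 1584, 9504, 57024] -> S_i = 44*6^i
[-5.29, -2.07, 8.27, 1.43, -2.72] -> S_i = Random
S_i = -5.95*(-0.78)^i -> [-5.95, 4.64, -3.62, 2.82, -2.2]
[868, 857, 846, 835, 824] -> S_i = 868 + -11*i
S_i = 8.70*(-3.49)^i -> [8.7, -30.36, 105.97, -369.82, 1290.69]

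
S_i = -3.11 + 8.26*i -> [-3.11, 5.15, 13.41, 21.67, 29.93]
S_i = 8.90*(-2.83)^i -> [8.9, -25.19, 71.28, -201.72, 570.87]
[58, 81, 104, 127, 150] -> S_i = 58 + 23*i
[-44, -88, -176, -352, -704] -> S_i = -44*2^i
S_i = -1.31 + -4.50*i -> [-1.31, -5.81, -10.31, -14.81, -19.31]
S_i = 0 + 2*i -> [0, 2, 4, 6, 8]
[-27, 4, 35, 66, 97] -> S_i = -27 + 31*i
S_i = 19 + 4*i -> [19, 23, 27, 31, 35]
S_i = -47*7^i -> [-47, -329, -2303, -16121, -112847]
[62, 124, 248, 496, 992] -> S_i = 62*2^i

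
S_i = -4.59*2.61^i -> [-4.59, -11.98, -31.27, -81.61, -213.0]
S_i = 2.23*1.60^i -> [2.23, 3.57, 5.71, 9.13, 14.61]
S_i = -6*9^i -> [-6, -54, -486, -4374, -39366]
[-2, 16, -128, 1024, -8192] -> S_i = -2*-8^i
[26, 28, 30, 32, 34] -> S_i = 26 + 2*i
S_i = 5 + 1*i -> [5, 6, 7, 8, 9]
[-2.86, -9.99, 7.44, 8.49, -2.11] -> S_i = Random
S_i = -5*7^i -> [-5, -35, -245, -1715, -12005]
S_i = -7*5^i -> [-7, -35, -175, -875, -4375]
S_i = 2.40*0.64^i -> [2.4, 1.54, 0.98, 0.63, 0.4]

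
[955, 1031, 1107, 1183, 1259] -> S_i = 955 + 76*i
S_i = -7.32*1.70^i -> [-7.32, -12.44, -21.15, -35.96, -61.14]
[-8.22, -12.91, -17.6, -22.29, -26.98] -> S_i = -8.22 + -4.69*i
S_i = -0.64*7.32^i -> [-0.64, -4.68, -34.29, -251.02, -1837.49]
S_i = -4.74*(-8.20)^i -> [-4.74, 38.87, -318.72, 2613.48, -21430.57]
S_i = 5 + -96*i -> [5, -91, -187, -283, -379]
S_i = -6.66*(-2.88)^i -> [-6.66, 19.18, -55.24, 159.09, -458.19]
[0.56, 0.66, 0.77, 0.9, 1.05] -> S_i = 0.56*1.17^i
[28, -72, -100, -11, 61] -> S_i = Random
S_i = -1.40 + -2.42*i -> [-1.4, -3.82, -6.24, -8.66, -11.08]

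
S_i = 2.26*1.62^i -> [2.26, 3.66, 5.93, 9.61, 15.57]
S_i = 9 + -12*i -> [9, -3, -15, -27, -39]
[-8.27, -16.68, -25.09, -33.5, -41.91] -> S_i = -8.27 + -8.41*i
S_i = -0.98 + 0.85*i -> [-0.98, -0.13, 0.72, 1.57, 2.42]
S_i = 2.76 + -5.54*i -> [2.76, -2.78, -8.32, -13.86, -19.4]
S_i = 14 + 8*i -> [14, 22, 30, 38, 46]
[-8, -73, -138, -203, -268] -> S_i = -8 + -65*i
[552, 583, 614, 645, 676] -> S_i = 552 + 31*i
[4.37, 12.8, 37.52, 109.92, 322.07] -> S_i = 4.37*2.93^i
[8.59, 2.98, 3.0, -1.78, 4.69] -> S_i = Random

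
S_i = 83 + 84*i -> [83, 167, 251, 335, 419]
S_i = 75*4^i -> [75, 300, 1200, 4800, 19200]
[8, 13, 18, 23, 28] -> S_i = 8 + 5*i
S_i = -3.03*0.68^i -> [-3.03, -2.06, -1.4, -0.95, -0.65]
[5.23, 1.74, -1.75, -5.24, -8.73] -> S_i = 5.23 + -3.49*i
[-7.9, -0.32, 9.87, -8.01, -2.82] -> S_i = Random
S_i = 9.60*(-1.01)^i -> [9.6, -9.7, 9.79, -9.89, 9.99]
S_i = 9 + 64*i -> [9, 73, 137, 201, 265]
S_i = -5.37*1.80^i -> [-5.37, -9.67, -17.4, -31.32, -56.37]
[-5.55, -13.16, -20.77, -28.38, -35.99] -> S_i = -5.55 + -7.61*i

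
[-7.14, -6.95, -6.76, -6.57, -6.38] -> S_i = -7.14 + 0.19*i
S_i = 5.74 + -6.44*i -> [5.74, -0.7, -7.14, -13.58, -20.02]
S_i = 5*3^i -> [5, 15, 45, 135, 405]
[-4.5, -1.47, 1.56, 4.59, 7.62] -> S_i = -4.50 + 3.03*i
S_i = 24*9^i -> [24, 216, 1944, 17496, 157464]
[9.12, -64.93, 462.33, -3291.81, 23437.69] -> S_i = 9.12*(-7.12)^i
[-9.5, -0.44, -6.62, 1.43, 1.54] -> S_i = Random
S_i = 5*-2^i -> [5, -10, 20, -40, 80]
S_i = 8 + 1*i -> [8, 9, 10, 11, 12]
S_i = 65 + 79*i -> [65, 144, 223, 302, 381]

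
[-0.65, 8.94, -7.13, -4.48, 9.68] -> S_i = Random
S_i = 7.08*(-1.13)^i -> [7.08, -8.0, 9.04, -10.22, 11.54]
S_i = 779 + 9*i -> [779, 788, 797, 806, 815]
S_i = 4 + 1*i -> [4, 5, 6, 7, 8]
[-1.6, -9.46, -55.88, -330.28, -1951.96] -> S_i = -1.60*5.91^i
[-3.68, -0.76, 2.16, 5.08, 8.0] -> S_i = -3.68 + 2.92*i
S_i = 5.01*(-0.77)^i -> [5.01, -3.86, 2.97, -2.29, 1.76]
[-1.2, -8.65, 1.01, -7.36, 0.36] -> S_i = Random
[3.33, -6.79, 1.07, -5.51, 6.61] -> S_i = Random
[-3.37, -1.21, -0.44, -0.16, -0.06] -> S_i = -3.37*0.36^i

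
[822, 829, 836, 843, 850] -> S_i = 822 + 7*i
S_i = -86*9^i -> [-86, -774, -6966, -62694, -564246]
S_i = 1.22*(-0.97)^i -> [1.22, -1.18, 1.15, -1.11, 1.08]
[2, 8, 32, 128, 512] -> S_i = 2*4^i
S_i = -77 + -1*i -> [-77, -78, -79, -80, -81]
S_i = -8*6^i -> [-8, -48, -288, -1728, -10368]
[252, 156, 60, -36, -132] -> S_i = 252 + -96*i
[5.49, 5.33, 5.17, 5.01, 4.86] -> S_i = 5.49*0.97^i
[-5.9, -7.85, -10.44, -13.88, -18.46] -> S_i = -5.90*1.33^i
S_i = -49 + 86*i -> [-49, 37, 123, 209, 295]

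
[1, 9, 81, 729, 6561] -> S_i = 1*9^i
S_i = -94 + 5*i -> [-94, -89, -84, -79, -74]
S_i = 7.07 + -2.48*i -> [7.07, 4.59, 2.11, -0.37, -2.85]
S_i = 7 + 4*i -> [7, 11, 15, 19, 23]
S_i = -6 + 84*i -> [-6, 78, 162, 246, 330]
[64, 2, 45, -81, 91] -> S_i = Random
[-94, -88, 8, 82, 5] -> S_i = Random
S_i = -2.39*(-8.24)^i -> [-2.39, 19.69, -162.28, 1337.15, -11018.1]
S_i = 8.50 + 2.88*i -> [8.5, 11.38, 14.26, 17.14, 20.02]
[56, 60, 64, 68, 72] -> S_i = 56 + 4*i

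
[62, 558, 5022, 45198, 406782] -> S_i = 62*9^i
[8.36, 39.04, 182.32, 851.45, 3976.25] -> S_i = 8.36*4.67^i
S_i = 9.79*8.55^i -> [9.79, 83.7, 715.67, 6119.01, 52317.52]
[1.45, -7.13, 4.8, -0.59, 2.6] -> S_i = Random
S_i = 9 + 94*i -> [9, 103, 197, 291, 385]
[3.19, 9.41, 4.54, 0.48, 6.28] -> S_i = Random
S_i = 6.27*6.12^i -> [6.27, 38.37, 234.84, 1437.22, 8795.76]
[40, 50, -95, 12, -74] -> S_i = Random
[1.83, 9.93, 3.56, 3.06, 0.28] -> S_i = Random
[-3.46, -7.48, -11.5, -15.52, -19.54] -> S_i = -3.46 + -4.02*i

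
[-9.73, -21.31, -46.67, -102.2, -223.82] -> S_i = -9.73*2.19^i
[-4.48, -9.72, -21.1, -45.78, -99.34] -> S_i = -4.48*2.17^i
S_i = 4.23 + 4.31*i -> [4.23, 8.54, 12.85, 17.16, 21.47]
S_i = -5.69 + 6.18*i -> [-5.69, 0.49, 6.67, 12.85, 19.03]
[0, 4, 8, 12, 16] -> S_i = 0 + 4*i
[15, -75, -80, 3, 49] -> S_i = Random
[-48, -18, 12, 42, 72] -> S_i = -48 + 30*i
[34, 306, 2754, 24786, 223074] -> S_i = 34*9^i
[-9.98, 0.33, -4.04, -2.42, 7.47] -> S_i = Random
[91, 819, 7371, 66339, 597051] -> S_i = 91*9^i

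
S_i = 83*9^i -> [83, 747, 6723, 60507, 544563]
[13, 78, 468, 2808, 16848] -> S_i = 13*6^i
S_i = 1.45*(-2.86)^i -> [1.45, -4.15, 11.86, -33.92, 97.01]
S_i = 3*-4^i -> [3, -12, 48, -192, 768]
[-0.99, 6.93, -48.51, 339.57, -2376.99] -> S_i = -0.99*(-7.00)^i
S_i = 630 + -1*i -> [630, 629, 628, 627, 626]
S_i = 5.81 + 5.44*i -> [5.81, 11.25, 16.69, 22.13, 27.57]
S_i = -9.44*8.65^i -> [-9.44, -81.66, -706.32, -6109.71, -52848.96]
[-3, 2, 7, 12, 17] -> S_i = -3 + 5*i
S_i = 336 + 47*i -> [336, 383, 430, 477, 524]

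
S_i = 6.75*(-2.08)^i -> [6.75, -14.04, 29.2, -60.74, 126.34]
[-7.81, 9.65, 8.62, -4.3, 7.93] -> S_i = Random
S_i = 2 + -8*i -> [2, -6, -14, -22, -30]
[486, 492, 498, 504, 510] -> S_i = 486 + 6*i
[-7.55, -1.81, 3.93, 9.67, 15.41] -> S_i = -7.55 + 5.74*i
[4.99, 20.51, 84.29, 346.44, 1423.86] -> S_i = 4.99*4.11^i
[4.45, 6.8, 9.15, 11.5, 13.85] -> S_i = 4.45 + 2.35*i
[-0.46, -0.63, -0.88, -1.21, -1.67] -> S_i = -0.46*1.38^i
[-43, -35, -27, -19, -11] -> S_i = -43 + 8*i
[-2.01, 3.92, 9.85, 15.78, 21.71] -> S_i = -2.01 + 5.93*i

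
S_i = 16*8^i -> [16, 128, 1024, 8192, 65536]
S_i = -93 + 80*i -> [-93, -13, 67, 147, 227]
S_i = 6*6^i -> [6, 36, 216, 1296, 7776]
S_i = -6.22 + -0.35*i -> [-6.22, -6.57, -6.92, -7.27, -7.62]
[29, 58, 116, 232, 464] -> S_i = 29*2^i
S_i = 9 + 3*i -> [9, 12, 15, 18, 21]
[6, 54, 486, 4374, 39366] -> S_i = 6*9^i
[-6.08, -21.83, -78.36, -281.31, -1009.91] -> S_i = -6.08*3.59^i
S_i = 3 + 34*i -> [3, 37, 71, 105, 139]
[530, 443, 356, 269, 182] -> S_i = 530 + -87*i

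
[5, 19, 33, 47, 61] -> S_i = 5 + 14*i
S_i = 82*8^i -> [82, 656, 5248, 41984, 335872]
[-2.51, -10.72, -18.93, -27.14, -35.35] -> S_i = -2.51 + -8.21*i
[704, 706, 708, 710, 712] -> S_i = 704 + 2*i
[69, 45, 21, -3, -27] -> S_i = 69 + -24*i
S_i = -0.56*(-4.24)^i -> [-0.56, 2.37, -10.07, 42.69, -180.99]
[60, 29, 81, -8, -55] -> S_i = Random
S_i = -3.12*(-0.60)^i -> [-3.12, 1.87, -1.12, 0.67, -0.4]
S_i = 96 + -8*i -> [96, 88, 80, 72, 64]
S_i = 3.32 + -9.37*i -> [3.32, -6.05, -15.42, -24.79, -34.16]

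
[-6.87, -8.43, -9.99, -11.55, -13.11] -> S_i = -6.87 + -1.56*i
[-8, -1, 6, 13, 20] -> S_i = -8 + 7*i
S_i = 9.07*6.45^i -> [9.07, 58.5, 377.33, 2433.81, 15698.07]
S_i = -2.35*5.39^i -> [-2.35, -12.67, -68.27, -367.99, -1983.46]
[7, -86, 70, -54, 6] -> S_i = Random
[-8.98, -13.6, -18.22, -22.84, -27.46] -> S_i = -8.98 + -4.62*i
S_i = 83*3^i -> [83, 249, 747, 2241, 6723]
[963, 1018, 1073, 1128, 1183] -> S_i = 963 + 55*i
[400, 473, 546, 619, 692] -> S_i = 400 + 73*i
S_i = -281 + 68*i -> [-281, -213, -145, -77, -9]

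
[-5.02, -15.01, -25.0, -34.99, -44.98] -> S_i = -5.02 + -9.99*i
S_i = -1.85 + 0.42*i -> [-1.85, -1.43, -1.01, -0.59, -0.17]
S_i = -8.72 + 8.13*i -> [-8.72, -0.59, 7.54, 15.67, 23.8]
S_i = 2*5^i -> [2, 10, 50, 250, 1250]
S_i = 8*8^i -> [8, 64, 512, 4096, 32768]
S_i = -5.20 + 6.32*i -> [-5.2, 1.12, 7.44, 13.76, 20.08]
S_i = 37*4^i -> [37, 148, 592, 2368, 9472]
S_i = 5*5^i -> [5, 25, 125, 625, 3125]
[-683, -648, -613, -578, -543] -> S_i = -683 + 35*i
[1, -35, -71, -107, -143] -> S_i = 1 + -36*i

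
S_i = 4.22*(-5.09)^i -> [4.22, -21.48, 109.33, -556.5, 2832.59]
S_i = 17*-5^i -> [17, -85, 425, -2125, 10625]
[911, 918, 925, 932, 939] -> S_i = 911 + 7*i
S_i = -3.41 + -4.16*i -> [-3.41, -7.57, -11.73, -15.89, -20.05]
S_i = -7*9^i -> [-7, -63, -567, -5103, -45927]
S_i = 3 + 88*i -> [3, 91, 179, 267, 355]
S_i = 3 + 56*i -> [3, 59, 115, 171, 227]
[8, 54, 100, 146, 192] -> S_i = 8 + 46*i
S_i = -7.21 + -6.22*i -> [-7.21, -13.43, -19.65, -25.87, -32.09]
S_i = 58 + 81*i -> [58, 139, 220, 301, 382]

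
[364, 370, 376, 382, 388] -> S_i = 364 + 6*i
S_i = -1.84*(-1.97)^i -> [-1.84, 3.62, -7.14, 14.07, -27.71]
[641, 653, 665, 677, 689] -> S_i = 641 + 12*i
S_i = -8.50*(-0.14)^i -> [-8.5, 1.19, -0.17, 0.02, -0.0]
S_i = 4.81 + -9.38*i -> [4.81, -4.57, -13.95, -23.33, -32.71]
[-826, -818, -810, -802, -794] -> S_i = -826 + 8*i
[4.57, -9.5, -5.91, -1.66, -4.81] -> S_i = Random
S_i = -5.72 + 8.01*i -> [-5.72, 2.29, 10.3, 18.31, 26.32]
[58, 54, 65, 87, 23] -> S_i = Random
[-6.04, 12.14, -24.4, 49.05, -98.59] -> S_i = -6.04*(-2.01)^i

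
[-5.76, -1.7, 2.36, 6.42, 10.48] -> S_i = -5.76 + 4.06*i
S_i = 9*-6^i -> [9, -54, 324, -1944, 11664]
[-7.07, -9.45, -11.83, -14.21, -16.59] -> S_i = -7.07 + -2.38*i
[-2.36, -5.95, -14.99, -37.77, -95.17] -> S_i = -2.36*2.52^i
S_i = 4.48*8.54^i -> [4.48, 38.26, 326.73, 2790.3, 23829.2]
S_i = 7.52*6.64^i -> [7.52, 49.93, 331.55, 2201.52, 14618.07]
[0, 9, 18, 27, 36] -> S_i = 0 + 9*i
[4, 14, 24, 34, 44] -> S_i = 4 + 10*i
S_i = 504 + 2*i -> [504, 506, 508, 510, 512]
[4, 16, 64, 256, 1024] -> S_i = 4*4^i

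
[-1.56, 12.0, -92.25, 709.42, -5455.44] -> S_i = -1.56*(-7.69)^i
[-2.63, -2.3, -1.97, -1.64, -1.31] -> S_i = -2.63 + 0.33*i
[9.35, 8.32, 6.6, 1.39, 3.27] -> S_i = Random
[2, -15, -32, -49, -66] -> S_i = 2 + -17*i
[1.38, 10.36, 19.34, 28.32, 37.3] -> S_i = 1.38 + 8.98*i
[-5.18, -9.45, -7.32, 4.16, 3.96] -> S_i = Random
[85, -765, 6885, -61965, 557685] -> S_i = 85*-9^i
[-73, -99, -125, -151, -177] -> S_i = -73 + -26*i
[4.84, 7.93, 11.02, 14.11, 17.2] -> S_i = 4.84 + 3.09*i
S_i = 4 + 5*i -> [4, 9, 14, 19, 24]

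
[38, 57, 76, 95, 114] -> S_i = 38 + 19*i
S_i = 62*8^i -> [62, 496, 3968, 31744, 253952]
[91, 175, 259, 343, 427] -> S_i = 91 + 84*i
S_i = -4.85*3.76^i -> [-4.85, -18.24, -68.57, -257.81, -969.38]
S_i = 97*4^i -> [97, 388, 1552, 6208, 24832]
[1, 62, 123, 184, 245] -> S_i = 1 + 61*i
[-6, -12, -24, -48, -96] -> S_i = -6*2^i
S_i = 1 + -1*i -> [1, 0, -1, -2, -3]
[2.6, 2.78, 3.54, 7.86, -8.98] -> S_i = Random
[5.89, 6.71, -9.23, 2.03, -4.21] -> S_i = Random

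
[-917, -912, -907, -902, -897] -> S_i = -917 + 5*i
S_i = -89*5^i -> [-89, -445, -2225, -11125, -55625]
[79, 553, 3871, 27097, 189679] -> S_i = 79*7^i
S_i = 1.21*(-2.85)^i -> [1.21, -3.45, 9.83, -28.01, 79.83]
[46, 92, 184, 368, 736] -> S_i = 46*2^i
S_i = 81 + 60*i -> [81, 141, 201, 261, 321]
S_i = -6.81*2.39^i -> [-6.81, -16.28, -38.9, -92.97, -222.2]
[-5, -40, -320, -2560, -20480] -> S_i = -5*8^i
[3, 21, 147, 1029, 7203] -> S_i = 3*7^i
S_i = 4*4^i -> [4, 16, 64, 256, 1024]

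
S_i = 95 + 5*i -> [95, 100, 105, 110, 115]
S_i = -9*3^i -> [-9, -27, -81, -243, -729]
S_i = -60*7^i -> [-60, -420, -2940, -20580, -144060]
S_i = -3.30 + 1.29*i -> [-3.3, -2.01, -0.72, 0.57, 1.86]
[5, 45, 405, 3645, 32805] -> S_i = 5*9^i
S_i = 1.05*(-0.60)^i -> [1.05, -0.63, 0.38, -0.23, 0.14]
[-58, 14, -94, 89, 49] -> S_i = Random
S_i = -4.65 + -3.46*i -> [-4.65, -8.11, -11.57, -15.03, -18.49]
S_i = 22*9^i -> [22, 198, 1782, 16038, 144342]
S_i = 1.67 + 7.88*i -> [1.67, 9.55, 17.43, 25.31, 33.19]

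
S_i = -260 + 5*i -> [-260, -255, -250, -245, -240]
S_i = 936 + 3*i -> [936, 939, 942, 945, 948]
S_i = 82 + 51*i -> [82, 133, 184, 235, 286]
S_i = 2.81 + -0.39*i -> [2.81, 2.42, 2.03, 1.64, 1.25]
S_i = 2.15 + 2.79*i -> [2.15, 4.94, 7.73, 10.52, 13.31]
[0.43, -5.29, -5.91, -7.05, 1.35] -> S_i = Random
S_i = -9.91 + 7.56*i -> [-9.91, -2.35, 5.21, 12.77, 20.33]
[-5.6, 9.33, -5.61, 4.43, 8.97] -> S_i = Random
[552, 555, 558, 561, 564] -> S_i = 552 + 3*i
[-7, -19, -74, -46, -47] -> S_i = Random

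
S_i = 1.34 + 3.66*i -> [1.34, 5.0, 8.66, 12.32, 15.98]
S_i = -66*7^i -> [-66, -462, -3234, -22638, -158466]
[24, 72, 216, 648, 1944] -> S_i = 24*3^i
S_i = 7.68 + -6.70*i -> [7.68, 0.98, -5.72, -12.42, -19.12]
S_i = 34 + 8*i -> [34, 42, 50, 58, 66]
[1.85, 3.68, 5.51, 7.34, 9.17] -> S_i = 1.85 + 1.83*i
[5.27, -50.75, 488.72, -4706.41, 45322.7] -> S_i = 5.27*(-9.63)^i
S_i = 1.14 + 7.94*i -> [1.14, 9.08, 17.02, 24.96, 32.9]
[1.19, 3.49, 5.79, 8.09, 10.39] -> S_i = 1.19 + 2.30*i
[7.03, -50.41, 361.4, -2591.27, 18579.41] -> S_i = 7.03*(-7.17)^i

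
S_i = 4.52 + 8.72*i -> [4.52, 13.24, 21.96, 30.68, 39.4]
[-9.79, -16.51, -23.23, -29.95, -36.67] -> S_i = -9.79 + -6.72*i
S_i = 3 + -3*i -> [3, 0, -3, -6, -9]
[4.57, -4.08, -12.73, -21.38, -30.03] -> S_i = 4.57 + -8.65*i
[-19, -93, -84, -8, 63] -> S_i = Random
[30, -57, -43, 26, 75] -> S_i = Random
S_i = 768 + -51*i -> [768, 717, 666, 615, 564]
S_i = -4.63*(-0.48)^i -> [-4.63, 2.22, -1.07, 0.51, -0.25]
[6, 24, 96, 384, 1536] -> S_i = 6*4^i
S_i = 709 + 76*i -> [709, 785, 861, 937, 1013]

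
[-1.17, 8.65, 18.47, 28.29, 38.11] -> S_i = -1.17 + 9.82*i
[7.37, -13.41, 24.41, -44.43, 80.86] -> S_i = 7.37*(-1.82)^i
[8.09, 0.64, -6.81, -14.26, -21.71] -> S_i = 8.09 + -7.45*i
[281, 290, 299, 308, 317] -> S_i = 281 + 9*i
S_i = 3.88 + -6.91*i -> [3.88, -3.03, -9.94, -16.85, -23.76]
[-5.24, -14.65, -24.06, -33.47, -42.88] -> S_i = -5.24 + -9.41*i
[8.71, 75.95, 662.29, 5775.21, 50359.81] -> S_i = 8.71*8.72^i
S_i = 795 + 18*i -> [795, 813, 831, 849, 867]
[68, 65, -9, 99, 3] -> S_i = Random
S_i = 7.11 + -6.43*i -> [7.11, 0.68, -5.75, -12.18, -18.61]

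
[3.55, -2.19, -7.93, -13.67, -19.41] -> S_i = 3.55 + -5.74*i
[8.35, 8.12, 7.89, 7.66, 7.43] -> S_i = 8.35 + -0.23*i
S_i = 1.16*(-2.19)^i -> [1.16, -2.54, 5.56, -12.18, 26.68]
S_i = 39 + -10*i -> [39, 29, 19, 9, -1]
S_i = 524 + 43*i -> [524, 567, 610, 653, 696]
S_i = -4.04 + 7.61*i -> [-4.04, 3.57, 11.18, 18.79, 26.4]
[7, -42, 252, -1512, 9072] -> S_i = 7*-6^i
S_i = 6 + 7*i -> [6, 13, 20, 27, 34]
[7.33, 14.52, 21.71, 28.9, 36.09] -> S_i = 7.33 + 7.19*i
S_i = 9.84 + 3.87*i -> [9.84, 13.71, 17.58, 21.45, 25.32]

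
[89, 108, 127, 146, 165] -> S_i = 89 + 19*i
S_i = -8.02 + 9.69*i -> [-8.02, 1.67, 11.36, 21.05, 30.74]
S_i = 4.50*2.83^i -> [4.5, 12.74, 36.04, 101.99, 288.64]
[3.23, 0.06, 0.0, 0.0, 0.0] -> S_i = 3.23*0.02^i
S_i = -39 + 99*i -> [-39, 60, 159, 258, 357]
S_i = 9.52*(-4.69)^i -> [9.52, -44.65, 209.4, -982.1, 4606.05]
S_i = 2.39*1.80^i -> [2.39, 4.3, 7.74, 13.94, 25.09]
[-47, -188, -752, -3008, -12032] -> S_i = -47*4^i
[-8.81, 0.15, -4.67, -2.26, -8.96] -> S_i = Random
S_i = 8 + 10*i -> [8, 18, 28, 38, 48]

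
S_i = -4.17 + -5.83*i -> [-4.17, -10.0, -15.83, -21.66, -27.49]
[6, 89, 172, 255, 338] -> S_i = 6 + 83*i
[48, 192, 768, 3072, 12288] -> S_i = 48*4^i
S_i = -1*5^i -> [-1, -5, -25, -125, -625]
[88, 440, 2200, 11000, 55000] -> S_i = 88*5^i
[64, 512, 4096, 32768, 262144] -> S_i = 64*8^i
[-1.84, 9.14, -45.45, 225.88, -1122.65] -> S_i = -1.84*(-4.97)^i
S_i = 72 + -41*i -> [72, 31, -10, -51, -92]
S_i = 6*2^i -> [6, 12, 24, 48, 96]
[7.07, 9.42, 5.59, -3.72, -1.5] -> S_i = Random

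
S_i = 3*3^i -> [3, 9, 27, 81, 243]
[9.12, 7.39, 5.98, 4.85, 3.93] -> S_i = 9.12*0.81^i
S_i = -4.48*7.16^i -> [-4.48, -32.08, -229.67, -1644.44, -11774.16]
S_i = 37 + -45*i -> [37, -8, -53, -98, -143]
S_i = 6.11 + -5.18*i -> [6.11, 0.93, -4.25, -9.43, -14.61]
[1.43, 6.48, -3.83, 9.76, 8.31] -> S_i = Random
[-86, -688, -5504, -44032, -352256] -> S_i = -86*8^i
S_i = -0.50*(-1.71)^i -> [-0.5, 0.86, -1.46, 2.5, -4.28]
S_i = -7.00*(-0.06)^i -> [-7.0, 0.42, -0.03, 0.0, -0.0]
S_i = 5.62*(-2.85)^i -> [5.62, -16.02, 45.65, -130.1, 370.78]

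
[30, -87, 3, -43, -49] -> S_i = Random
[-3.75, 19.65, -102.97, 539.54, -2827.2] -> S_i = -3.75*(-5.24)^i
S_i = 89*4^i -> [89, 356, 1424, 5696, 22784]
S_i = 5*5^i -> [5, 25, 125, 625, 3125]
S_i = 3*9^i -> [3, 27, 243, 2187, 19683]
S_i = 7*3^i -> [7, 21, 63, 189, 567]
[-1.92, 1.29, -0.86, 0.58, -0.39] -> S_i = -1.92*(-0.67)^i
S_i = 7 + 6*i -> [7, 13, 19, 25, 31]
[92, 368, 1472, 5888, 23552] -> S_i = 92*4^i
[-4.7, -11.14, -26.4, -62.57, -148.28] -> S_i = -4.70*2.37^i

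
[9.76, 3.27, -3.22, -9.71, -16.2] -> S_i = 9.76 + -6.49*i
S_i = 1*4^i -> [1, 4, 16, 64, 256]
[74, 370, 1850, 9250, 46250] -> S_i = 74*5^i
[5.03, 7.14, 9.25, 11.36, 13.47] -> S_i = 5.03 + 2.11*i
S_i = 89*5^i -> [89, 445, 2225, 11125, 55625]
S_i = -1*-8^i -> [-1, 8, -64, 512, -4096]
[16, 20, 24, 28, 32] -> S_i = 16 + 4*i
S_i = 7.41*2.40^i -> [7.41, 17.78, 42.68, 102.44, 245.85]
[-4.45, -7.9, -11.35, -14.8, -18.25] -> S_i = -4.45 + -3.45*i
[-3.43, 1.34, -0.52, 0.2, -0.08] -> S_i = -3.43*(-0.39)^i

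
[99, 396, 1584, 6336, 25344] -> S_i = 99*4^i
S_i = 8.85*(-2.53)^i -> [8.85, -22.39, 56.65, -143.32, 362.6]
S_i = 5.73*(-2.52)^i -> [5.73, -14.44, 36.39, -91.7, 231.08]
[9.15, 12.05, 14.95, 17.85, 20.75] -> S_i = 9.15 + 2.90*i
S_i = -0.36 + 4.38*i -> [-0.36, 4.02, 8.4, 12.78, 17.16]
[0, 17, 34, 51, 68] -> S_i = 0 + 17*i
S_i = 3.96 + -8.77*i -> [3.96, -4.81, -13.58, -22.35, -31.12]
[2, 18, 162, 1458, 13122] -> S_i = 2*9^i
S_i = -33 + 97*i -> [-33, 64, 161, 258, 355]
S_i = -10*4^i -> [-10, -40, -160, -640, -2560]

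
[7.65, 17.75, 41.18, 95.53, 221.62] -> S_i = 7.65*2.32^i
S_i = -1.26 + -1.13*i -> [-1.26, -2.39, -3.52, -4.65, -5.78]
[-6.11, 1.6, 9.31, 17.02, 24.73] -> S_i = -6.11 + 7.71*i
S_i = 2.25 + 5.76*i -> [2.25, 8.01, 13.77, 19.53, 25.29]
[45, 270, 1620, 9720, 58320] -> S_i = 45*6^i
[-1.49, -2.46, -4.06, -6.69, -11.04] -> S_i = -1.49*1.65^i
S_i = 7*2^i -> [7, 14, 28, 56, 112]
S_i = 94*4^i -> [94, 376, 1504, 6016, 24064]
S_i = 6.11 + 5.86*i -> [6.11, 11.97, 17.83, 23.69, 29.55]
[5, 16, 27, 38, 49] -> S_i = 5 + 11*i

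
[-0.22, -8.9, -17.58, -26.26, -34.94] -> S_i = -0.22 + -8.68*i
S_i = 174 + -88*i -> [174, 86, -2, -90, -178]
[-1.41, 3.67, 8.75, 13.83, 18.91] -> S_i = -1.41 + 5.08*i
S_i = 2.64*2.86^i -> [2.64, 7.55, 21.59, 61.76, 176.63]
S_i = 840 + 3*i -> [840, 843, 846, 849, 852]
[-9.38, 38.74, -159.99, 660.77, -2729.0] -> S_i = -9.38*(-4.13)^i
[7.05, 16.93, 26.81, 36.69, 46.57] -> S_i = 7.05 + 9.88*i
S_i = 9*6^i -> [9, 54, 324, 1944, 11664]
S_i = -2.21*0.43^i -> [-2.21, -0.95, -0.41, -0.18, -0.08]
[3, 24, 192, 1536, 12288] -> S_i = 3*8^i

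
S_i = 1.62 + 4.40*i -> [1.62, 6.02, 10.42, 14.82, 19.22]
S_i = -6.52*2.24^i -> [-6.52, -14.6, -32.71, -73.28, -164.15]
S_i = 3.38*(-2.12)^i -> [3.38, -7.17, 15.19, -32.21, 68.27]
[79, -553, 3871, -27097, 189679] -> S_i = 79*-7^i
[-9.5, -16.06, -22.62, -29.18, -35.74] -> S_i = -9.50 + -6.56*i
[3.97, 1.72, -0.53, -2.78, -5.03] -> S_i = 3.97 + -2.25*i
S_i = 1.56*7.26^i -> [1.56, 11.33, 82.22, 596.95, 4333.82]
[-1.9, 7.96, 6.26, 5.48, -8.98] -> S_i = Random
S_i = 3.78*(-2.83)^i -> [3.78, -10.7, 30.27, -85.67, 242.46]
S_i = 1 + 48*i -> [1, 49, 97, 145, 193]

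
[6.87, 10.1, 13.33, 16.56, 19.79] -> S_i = 6.87 + 3.23*i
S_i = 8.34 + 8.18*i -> [8.34, 16.52, 24.7, 32.88, 41.06]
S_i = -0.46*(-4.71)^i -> [-0.46, 2.17, -10.2, 48.06, -226.38]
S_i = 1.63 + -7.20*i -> [1.63, -5.57, -12.77, -19.97, -27.17]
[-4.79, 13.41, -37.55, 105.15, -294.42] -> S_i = -4.79*(-2.80)^i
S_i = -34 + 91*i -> [-34, 57, 148, 239, 330]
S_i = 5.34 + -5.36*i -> [5.34, -0.02, -5.38, -10.74, -16.1]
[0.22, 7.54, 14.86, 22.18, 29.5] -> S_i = 0.22 + 7.32*i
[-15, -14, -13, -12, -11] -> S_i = -15 + 1*i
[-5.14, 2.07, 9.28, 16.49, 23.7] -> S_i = -5.14 + 7.21*i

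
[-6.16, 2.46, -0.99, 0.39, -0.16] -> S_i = -6.16*(-0.40)^i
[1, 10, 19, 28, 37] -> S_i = 1 + 9*i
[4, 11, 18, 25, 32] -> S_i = 4 + 7*i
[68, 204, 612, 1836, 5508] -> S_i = 68*3^i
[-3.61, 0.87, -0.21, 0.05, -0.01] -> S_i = -3.61*(-0.24)^i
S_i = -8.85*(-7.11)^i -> [-8.85, 62.92, -447.39, 3180.92, -22616.31]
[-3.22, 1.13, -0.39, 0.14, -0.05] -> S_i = -3.22*(-0.35)^i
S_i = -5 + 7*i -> [-5, 2, 9, 16, 23]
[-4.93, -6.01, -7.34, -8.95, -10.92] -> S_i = -4.93*1.22^i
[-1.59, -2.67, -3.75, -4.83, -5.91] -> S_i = -1.59 + -1.08*i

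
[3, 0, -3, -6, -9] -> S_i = 3 + -3*i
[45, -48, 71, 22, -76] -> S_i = Random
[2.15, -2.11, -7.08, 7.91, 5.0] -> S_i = Random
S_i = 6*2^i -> [6, 12, 24, 48, 96]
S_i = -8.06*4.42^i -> [-8.06, -35.63, -157.46, -695.99, -3076.27]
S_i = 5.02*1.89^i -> [5.02, 9.49, 17.93, 33.89, 64.05]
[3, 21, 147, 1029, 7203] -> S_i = 3*7^i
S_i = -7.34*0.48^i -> [-7.34, -3.52, -1.69, -0.81, -0.39]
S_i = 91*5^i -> [91, 455, 2275, 11375, 56875]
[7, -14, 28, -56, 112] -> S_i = 7*-2^i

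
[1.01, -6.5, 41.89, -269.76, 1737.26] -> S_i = 1.01*(-6.44)^i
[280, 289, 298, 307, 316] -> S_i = 280 + 9*i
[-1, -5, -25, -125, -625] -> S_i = -1*5^i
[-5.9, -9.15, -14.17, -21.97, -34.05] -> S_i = -5.90*1.55^i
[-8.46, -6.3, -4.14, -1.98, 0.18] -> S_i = -8.46 + 2.16*i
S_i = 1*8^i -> [1, 8, 64, 512, 4096]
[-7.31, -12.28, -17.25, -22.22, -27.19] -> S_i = -7.31 + -4.97*i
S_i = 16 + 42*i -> [16, 58, 100, 142, 184]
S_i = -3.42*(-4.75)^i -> [-3.42, 16.24, -77.16, 366.53, -1741.01]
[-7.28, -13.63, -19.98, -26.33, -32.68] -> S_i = -7.28 + -6.35*i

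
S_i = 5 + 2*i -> [5, 7, 9, 11, 13]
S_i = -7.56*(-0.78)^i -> [-7.56, 5.9, -4.6, 3.59, -2.8]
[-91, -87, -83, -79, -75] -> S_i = -91 + 4*i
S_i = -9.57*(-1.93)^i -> [-9.57, 18.47, -35.65, 68.8, -132.78]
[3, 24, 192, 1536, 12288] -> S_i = 3*8^i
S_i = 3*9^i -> [3, 27, 243, 2187, 19683]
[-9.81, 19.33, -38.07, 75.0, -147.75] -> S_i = -9.81*(-1.97)^i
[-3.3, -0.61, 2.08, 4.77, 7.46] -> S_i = -3.30 + 2.69*i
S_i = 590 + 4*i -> [590, 594, 598, 602, 606]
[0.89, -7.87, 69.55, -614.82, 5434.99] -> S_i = 0.89*(-8.84)^i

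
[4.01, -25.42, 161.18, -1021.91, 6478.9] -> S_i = 4.01*(-6.34)^i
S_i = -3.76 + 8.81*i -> [-3.76, 5.05, 13.86, 22.67, 31.48]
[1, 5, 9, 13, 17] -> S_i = 1 + 4*i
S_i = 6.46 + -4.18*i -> [6.46, 2.28, -1.9, -6.08, -10.26]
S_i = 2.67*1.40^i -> [2.67, 3.74, 5.23, 7.33, 10.26]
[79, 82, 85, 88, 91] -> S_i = 79 + 3*i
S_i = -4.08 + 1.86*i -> [-4.08, -2.22, -0.36, 1.5, 3.36]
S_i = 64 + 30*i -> [64, 94, 124, 154, 184]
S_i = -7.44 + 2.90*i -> [-7.44, -4.54, -1.64, 1.26, 4.16]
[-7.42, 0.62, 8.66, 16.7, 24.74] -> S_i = -7.42 + 8.04*i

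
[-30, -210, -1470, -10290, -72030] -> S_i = -30*7^i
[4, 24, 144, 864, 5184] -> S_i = 4*6^i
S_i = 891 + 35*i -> [891, 926, 961, 996, 1031]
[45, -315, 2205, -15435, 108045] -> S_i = 45*-7^i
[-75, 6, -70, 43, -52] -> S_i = Random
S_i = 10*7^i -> [10, 70, 490, 3430, 24010]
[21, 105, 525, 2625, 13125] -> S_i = 21*5^i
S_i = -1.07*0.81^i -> [-1.07, -0.87, -0.7, -0.57, -0.46]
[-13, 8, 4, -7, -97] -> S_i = Random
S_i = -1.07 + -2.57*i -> [-1.07, -3.64, -6.21, -8.78, -11.35]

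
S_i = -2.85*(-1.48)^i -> [-2.85, 4.22, -6.24, 9.24, -13.67]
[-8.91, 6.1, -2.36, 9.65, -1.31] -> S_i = Random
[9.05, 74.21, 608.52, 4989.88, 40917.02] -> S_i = 9.05*8.20^i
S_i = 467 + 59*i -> [467, 526, 585, 644, 703]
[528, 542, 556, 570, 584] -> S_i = 528 + 14*i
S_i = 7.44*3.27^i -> [7.44, 24.33, 79.56, 260.15, 850.68]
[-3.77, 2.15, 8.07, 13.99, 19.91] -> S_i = -3.77 + 5.92*i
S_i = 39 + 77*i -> [39, 116, 193, 270, 347]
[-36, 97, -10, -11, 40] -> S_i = Random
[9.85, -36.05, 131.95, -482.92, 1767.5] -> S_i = 9.85*(-3.66)^i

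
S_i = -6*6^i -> [-6, -36, -216, -1296, -7776]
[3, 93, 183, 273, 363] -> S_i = 3 + 90*i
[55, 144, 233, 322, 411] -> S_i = 55 + 89*i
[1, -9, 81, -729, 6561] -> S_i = 1*-9^i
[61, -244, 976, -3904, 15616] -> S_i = 61*-4^i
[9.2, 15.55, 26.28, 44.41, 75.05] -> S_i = 9.20*1.69^i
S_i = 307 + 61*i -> [307, 368, 429, 490, 551]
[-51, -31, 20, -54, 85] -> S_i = Random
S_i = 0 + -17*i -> [0, -17, -34, -51, -68]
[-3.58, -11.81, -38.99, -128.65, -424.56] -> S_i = -3.58*3.30^i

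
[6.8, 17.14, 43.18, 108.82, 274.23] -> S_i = 6.80*2.52^i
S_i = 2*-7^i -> [2, -14, 98, -686, 4802]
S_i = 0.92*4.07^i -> [0.92, 3.74, 15.24, 62.03, 252.44]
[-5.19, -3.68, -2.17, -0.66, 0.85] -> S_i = -5.19 + 1.51*i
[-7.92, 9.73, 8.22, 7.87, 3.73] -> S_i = Random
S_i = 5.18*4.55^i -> [5.18, 23.57, 107.24, 487.94, 2220.11]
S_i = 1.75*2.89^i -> [1.75, 5.06, 14.62, 42.24, 122.08]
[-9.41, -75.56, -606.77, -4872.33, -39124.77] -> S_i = -9.41*8.03^i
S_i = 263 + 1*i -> [263, 264, 265, 266, 267]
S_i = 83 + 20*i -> [83, 103, 123, 143, 163]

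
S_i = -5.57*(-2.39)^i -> [-5.57, 13.31, -31.82, 76.04, -181.74]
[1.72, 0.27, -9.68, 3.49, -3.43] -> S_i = Random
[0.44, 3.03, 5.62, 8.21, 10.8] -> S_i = 0.44 + 2.59*i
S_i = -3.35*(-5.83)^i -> [-3.35, 19.53, -113.86, 663.82, -3870.07]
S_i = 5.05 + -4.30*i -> [5.05, 0.75, -3.55, -7.85, -12.15]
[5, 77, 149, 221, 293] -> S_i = 5 + 72*i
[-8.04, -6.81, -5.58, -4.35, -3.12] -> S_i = -8.04 + 1.23*i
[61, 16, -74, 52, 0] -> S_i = Random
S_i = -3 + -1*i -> [-3, -4, -5, -6, -7]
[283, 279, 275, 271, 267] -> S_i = 283 + -4*i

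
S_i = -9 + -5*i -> [-9, -14, -19, -24, -29]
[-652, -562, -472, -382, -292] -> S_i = -652 + 90*i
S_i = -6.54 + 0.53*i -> [-6.54, -6.01, -5.48, -4.95, -4.42]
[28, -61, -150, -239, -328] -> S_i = 28 + -89*i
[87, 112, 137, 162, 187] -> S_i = 87 + 25*i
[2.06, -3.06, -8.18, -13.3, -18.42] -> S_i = 2.06 + -5.12*i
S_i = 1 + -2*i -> [1, -1, -3, -5, -7]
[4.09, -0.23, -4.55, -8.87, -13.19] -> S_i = 4.09 + -4.32*i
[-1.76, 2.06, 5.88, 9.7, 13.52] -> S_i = -1.76 + 3.82*i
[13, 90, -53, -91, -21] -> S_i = Random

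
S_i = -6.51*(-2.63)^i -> [-6.51, 17.12, -45.03, 118.43, -311.46]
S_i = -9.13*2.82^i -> [-9.13, -25.75, -72.61, -204.75, -577.39]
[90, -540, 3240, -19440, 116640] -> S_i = 90*-6^i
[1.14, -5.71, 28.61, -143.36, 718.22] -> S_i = 1.14*(-5.01)^i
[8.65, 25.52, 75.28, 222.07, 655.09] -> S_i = 8.65*2.95^i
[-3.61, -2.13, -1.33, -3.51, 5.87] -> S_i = Random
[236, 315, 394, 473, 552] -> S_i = 236 + 79*i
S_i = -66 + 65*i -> [-66, -1, 64, 129, 194]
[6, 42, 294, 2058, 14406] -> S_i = 6*7^i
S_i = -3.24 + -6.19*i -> [-3.24, -9.43, -15.62, -21.81, -28.0]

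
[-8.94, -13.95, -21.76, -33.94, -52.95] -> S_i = -8.94*1.56^i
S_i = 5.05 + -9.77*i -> [5.05, -4.72, -14.49, -24.26, -34.03]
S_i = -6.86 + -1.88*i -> [-6.86, -8.74, -10.62, -12.5, -14.38]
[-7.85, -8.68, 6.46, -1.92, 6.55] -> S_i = Random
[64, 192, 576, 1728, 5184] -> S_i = 64*3^i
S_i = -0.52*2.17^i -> [-0.52, -1.13, -2.45, -5.31, -11.53]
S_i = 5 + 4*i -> [5, 9, 13, 17, 21]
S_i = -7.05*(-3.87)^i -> [-7.05, 27.28, -105.59, 408.62, -1581.37]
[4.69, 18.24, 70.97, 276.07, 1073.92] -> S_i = 4.69*3.89^i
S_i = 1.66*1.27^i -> [1.66, 2.11, 2.68, 3.4, 4.32]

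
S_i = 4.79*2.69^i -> [4.79, 12.89, 34.66, 93.24, 250.81]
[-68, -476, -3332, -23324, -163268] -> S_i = -68*7^i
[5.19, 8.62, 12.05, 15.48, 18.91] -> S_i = 5.19 + 3.43*i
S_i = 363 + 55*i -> [363, 418, 473, 528, 583]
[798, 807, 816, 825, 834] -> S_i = 798 + 9*i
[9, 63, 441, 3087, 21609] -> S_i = 9*7^i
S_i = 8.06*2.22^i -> [8.06, 17.89, 39.72, 88.18, 195.77]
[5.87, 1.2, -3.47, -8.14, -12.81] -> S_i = 5.87 + -4.67*i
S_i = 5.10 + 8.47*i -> [5.1, 13.57, 22.04, 30.51, 38.98]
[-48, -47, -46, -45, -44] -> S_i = -48 + 1*i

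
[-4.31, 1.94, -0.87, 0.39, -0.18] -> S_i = -4.31*(-0.45)^i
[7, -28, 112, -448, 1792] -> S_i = 7*-4^i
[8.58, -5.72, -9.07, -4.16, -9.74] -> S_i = Random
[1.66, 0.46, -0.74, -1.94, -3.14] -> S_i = 1.66 + -1.20*i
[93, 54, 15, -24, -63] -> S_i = 93 + -39*i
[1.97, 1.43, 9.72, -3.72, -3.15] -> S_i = Random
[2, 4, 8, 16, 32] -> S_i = 2*2^i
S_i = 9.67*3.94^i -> [9.67, 38.1, 150.11, 591.45, 2330.3]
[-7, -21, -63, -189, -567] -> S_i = -7*3^i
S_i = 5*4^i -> [5, 20, 80, 320, 1280]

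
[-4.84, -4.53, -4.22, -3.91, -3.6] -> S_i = -4.84 + 0.31*i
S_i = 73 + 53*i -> [73, 126, 179, 232, 285]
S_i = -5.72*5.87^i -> [-5.72, -33.58, -197.09, -1156.94, -6791.23]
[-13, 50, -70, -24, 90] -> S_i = Random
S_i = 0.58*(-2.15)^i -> [0.58, -1.25, 2.68, -5.76, 12.39]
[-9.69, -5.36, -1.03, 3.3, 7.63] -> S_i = -9.69 + 4.33*i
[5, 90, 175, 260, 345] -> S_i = 5 + 85*i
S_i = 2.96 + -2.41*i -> [2.96, 0.55, -1.86, -4.27, -6.68]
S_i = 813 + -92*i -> [813, 721, 629, 537, 445]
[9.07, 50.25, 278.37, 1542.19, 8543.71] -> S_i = 9.07*5.54^i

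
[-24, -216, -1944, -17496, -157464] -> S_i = -24*9^i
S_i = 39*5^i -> [39, 195, 975, 4875, 24375]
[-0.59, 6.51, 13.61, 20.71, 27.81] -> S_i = -0.59 + 7.10*i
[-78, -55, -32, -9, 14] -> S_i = -78 + 23*i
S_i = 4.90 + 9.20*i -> [4.9, 14.1, 23.3, 32.5, 41.7]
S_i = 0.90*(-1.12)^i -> [0.9, -1.01, 1.13, -1.26, 1.42]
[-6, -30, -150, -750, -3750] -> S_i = -6*5^i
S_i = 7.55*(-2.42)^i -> [7.55, -18.27, 44.22, -107.0, 258.95]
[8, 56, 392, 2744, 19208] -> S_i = 8*7^i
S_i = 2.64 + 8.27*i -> [2.64, 10.91, 19.18, 27.45, 35.72]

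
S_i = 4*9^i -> [4, 36, 324, 2916, 26244]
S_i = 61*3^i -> [61, 183, 549, 1647, 4941]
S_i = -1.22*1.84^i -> [-1.22, -2.24, -4.13, -7.6, -13.98]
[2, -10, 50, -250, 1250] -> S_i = 2*-5^i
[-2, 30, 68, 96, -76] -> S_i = Random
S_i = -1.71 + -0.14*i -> [-1.71, -1.85, -1.99, -2.13, -2.27]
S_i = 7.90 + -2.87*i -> [7.9, 5.03, 2.16, -0.71, -3.58]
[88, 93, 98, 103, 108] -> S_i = 88 + 5*i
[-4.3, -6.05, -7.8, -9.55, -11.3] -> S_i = -4.30 + -1.75*i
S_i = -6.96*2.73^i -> [-6.96, -19.0, -51.87, -141.61, -386.6]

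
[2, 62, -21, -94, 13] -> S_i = Random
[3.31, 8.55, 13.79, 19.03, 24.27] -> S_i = 3.31 + 5.24*i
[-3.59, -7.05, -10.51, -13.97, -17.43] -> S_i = -3.59 + -3.46*i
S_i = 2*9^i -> [2, 18, 162, 1458, 13122]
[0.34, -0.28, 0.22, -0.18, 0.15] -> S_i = 0.34*(-0.81)^i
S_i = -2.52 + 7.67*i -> [-2.52, 5.15, 12.82, 20.49, 28.16]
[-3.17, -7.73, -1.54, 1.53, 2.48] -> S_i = Random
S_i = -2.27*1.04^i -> [-2.27, -2.36, -2.46, -2.55, -2.66]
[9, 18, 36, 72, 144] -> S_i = 9*2^i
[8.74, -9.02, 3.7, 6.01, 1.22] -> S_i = Random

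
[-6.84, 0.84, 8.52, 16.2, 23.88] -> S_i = -6.84 + 7.68*i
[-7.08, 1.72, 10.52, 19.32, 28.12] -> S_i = -7.08 + 8.80*i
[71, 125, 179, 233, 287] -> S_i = 71 + 54*i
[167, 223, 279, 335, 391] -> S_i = 167 + 56*i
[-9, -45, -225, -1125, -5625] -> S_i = -9*5^i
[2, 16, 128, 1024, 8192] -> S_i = 2*8^i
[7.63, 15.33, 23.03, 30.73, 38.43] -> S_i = 7.63 + 7.70*i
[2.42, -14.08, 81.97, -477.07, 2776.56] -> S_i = 2.42*(-5.82)^i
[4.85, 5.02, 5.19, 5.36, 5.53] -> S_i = 4.85 + 0.17*i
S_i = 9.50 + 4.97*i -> [9.5, 14.47, 19.44, 24.41, 29.38]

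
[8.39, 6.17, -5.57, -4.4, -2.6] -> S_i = Random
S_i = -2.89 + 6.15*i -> [-2.89, 3.26, 9.41, 15.56, 21.71]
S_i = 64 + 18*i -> [64, 82, 100, 118, 136]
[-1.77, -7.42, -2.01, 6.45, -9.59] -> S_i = Random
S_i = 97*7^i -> [97, 679, 4753, 33271, 232897]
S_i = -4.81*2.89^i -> [-4.81, -13.9, -40.17, -116.1, -335.53]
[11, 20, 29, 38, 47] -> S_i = 11 + 9*i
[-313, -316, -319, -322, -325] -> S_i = -313 + -3*i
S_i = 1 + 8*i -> [1, 9, 17, 25, 33]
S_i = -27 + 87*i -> [-27, 60, 147, 234, 321]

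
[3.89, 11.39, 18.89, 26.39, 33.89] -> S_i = 3.89 + 7.50*i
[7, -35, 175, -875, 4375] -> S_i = 7*-5^i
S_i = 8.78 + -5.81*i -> [8.78, 2.97, -2.84, -8.65, -14.46]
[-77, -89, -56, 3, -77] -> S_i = Random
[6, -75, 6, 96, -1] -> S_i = Random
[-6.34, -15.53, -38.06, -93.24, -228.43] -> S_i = -6.34*2.45^i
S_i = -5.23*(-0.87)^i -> [-5.23, 4.55, -3.96, 3.44, -3.0]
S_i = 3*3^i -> [3, 9, 27, 81, 243]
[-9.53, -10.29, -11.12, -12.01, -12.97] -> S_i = -9.53*1.08^i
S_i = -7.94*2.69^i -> [-7.94, -21.36, -57.45, -154.55, -415.75]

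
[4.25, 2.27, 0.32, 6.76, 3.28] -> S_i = Random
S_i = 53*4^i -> [53, 212, 848, 3392, 13568]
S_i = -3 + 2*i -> [-3, -1, 1, 3, 5]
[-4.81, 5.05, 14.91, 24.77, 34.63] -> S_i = -4.81 + 9.86*i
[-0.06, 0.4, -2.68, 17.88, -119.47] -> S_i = -0.06*(-6.68)^i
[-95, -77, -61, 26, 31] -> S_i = Random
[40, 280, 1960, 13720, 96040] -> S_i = 40*7^i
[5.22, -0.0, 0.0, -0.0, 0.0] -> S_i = 5.22*-0.00^i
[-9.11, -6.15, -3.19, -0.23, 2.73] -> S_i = -9.11 + 2.96*i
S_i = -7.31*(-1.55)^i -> [-7.31, 11.33, -17.56, 27.22, -42.19]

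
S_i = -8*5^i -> [-8, -40, -200, -1000, -5000]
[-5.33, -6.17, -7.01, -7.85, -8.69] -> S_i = -5.33 + -0.84*i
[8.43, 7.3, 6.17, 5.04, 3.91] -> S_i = 8.43 + -1.13*i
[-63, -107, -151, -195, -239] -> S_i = -63 + -44*i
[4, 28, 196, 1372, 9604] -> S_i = 4*7^i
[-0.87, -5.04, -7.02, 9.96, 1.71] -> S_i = Random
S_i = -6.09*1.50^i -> [-6.09, -9.14, -13.7, -20.55, -30.83]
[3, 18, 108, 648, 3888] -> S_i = 3*6^i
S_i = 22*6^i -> [22, 132, 792, 4752, 28512]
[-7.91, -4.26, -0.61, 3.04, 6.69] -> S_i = -7.91 + 3.65*i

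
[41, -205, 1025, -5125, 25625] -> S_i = 41*-5^i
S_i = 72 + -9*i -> [72, 63, 54, 45, 36]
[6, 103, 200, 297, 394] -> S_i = 6 + 97*i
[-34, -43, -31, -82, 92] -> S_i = Random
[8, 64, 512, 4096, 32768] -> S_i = 8*8^i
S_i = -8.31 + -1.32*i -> [-8.31, -9.63, -10.95, -12.27, -13.59]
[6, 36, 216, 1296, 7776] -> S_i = 6*6^i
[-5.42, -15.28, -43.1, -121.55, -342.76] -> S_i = -5.42*2.82^i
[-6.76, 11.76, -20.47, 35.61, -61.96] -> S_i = -6.76*(-1.74)^i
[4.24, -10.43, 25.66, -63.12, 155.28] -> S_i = 4.24*(-2.46)^i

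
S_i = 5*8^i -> [5, 40, 320, 2560, 20480]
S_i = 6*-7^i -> [6, -42, 294, -2058, 14406]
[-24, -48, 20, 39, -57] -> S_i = Random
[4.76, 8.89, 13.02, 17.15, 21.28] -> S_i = 4.76 + 4.13*i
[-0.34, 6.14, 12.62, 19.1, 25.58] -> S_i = -0.34 + 6.48*i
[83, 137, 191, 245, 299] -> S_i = 83 + 54*i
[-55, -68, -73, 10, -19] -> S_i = Random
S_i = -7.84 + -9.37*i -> [-7.84, -17.21, -26.58, -35.95, -45.32]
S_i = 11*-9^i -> [11, -99, 891, -8019, 72171]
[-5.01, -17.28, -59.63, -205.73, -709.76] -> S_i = -5.01*3.45^i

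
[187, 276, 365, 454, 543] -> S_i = 187 + 89*i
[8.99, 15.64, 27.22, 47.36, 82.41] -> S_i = 8.99*1.74^i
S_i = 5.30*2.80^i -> [5.3, 14.84, 41.55, 116.35, 325.77]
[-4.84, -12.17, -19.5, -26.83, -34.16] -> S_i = -4.84 + -7.33*i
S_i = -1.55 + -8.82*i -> [-1.55, -10.37, -19.19, -28.01, -36.83]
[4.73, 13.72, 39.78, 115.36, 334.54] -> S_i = 4.73*2.90^i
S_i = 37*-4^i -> [37, -148, 592, -2368, 9472]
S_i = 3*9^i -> [3, 27, 243, 2187, 19683]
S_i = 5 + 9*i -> [5, 14, 23, 32, 41]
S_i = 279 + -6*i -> [279, 273, 267, 261, 255]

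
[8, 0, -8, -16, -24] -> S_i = 8 + -8*i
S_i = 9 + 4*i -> [9, 13, 17, 21, 25]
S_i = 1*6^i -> [1, 6, 36, 216, 1296]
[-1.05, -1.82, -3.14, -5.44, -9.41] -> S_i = -1.05*1.73^i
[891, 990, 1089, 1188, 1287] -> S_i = 891 + 99*i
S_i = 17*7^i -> [17, 119, 833, 5831, 40817]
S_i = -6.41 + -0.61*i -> [-6.41, -7.02, -7.63, -8.24, -8.85]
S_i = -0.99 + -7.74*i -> [-0.99, -8.73, -16.47, -24.21, -31.95]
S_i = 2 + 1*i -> [2, 3, 4, 5, 6]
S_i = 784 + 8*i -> [784, 792, 800, 808, 816]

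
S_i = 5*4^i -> [5, 20, 80, 320, 1280]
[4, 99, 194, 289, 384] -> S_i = 4 + 95*i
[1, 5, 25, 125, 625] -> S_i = 1*5^i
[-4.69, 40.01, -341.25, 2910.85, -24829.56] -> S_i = -4.69*(-8.53)^i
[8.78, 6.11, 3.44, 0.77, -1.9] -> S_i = 8.78 + -2.67*i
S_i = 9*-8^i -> [9, -72, 576, -4608, 36864]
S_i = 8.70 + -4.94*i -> [8.7, 3.76, -1.18, -6.12, -11.06]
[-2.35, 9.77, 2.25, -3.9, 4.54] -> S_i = Random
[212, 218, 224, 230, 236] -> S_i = 212 + 6*i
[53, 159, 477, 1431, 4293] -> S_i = 53*3^i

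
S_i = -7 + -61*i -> [-7, -68, -129, -190, -251]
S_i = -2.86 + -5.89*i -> [-2.86, -8.75, -14.64, -20.53, -26.42]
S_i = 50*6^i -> [50, 300, 1800, 10800, 64800]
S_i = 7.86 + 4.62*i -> [7.86, 12.48, 17.1, 21.72, 26.34]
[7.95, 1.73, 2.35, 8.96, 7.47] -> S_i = Random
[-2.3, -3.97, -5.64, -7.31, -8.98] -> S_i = -2.30 + -1.67*i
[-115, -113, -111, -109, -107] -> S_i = -115 + 2*i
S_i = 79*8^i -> [79, 632, 5056, 40448, 323584]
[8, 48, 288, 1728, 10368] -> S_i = 8*6^i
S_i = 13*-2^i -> [13, -26, 52, -104, 208]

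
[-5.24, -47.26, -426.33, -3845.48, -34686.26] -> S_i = -5.24*9.02^i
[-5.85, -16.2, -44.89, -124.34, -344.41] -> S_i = -5.85*2.77^i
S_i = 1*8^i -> [1, 8, 64, 512, 4096]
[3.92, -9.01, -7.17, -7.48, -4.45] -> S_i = Random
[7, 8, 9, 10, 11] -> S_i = 7 + 1*i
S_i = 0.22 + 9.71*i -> [0.22, 9.93, 19.64, 29.35, 39.06]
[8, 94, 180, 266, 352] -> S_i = 8 + 86*i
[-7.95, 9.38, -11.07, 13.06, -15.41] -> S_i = -7.95*(-1.18)^i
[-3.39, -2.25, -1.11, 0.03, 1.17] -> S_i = -3.39 + 1.14*i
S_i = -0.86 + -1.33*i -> [-0.86, -2.19, -3.52, -4.85, -6.18]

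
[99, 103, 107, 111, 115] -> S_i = 99 + 4*i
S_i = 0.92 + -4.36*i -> [0.92, -3.44, -7.8, -12.16, -16.52]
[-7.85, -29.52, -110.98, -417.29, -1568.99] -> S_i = -7.85*3.76^i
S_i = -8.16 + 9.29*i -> [-8.16, 1.13, 10.42, 19.71, 29.0]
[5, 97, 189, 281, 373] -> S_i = 5 + 92*i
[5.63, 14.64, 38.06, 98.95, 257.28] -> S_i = 5.63*2.60^i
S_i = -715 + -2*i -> [-715, -717, -719, -721, -723]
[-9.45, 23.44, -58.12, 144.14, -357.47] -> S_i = -9.45*(-2.48)^i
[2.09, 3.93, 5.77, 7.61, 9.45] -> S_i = 2.09 + 1.84*i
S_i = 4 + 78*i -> [4, 82, 160, 238, 316]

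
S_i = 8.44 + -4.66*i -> [8.44, 3.78, -0.88, -5.54, -10.2]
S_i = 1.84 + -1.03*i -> [1.84, 0.81, -0.22, -1.25, -2.28]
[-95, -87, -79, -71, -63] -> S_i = -95 + 8*i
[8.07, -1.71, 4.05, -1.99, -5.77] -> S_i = Random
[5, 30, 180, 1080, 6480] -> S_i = 5*6^i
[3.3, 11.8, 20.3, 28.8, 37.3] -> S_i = 3.30 + 8.50*i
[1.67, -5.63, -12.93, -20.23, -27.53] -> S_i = 1.67 + -7.30*i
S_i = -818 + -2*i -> [-818, -820, -822, -824, -826]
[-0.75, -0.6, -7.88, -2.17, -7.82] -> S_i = Random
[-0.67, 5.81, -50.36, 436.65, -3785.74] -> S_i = -0.67*(-8.67)^i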